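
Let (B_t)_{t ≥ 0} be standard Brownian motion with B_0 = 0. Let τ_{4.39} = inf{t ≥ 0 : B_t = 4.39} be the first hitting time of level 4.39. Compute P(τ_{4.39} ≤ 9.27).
P(τ_{4.39} ≤ 9.27) = 2(1 − Φ(4.39/√9.27)) = 2(1 − Φ(1.4419)) ≈ 0.1493

By the reflection principle for standard BM, P(τ_b ≤ t) = 2 · P(B_t ≥ b). Since B_t ~ N(0, t), P(B_t ≥ 4.39) = 1 − Φ(4.39/√t) = 1 − Φ(4.39/√9.27) = 1 − Φ(1.4419) ≈ 0.07467. Doubling: P(τ_{4.39} ≤ 9.27) ≈ 2 · 0.07467 = 0.14934 ≈ 0.1493.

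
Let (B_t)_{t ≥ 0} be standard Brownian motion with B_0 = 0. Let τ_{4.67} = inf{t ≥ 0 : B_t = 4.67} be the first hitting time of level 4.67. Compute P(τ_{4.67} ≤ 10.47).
P(τ_{4.67} ≤ 10.47) = 2(1 − Φ(4.67/√10.47)) = 2(1 − Φ(1.4433)) ≈ 0.1489

By the reflection principle for standard BM, P(τ_b ≤ t) = 2 · P(B_t ≥ b). Since B_t ~ N(0, t), P(B_t ≥ 4.67) = 1 − Φ(4.67/√t) = 1 − Φ(4.67/√10.47) = 1 − Φ(1.4433) ≈ 0.07447. Doubling: P(τ_{4.67} ≤ 10.47) ≈ 2 · 0.07447 = 0.14894 ≈ 0.1489.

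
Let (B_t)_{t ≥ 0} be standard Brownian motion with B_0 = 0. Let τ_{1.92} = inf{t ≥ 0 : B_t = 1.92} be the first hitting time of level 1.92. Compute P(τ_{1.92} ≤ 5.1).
P(τ_{1.92} ≤ 5.1) = 2(1 − Φ(1.92/√5.1)) = 2(1 − Φ(0.8502)) ≈ 0.3952

By the reflection principle for standard BM, P(τ_b ≤ t) = 2 · P(B_t ≥ b). Since B_t ~ N(0, t), P(B_t ≥ 1.92) = 1 − Φ(1.92/√t) = 1 − Φ(1.92/√5.1) = 1 − Φ(0.8502) ≈ 0.19761. Doubling: P(τ_{1.92} ≤ 5.1) ≈ 2 · 0.19761 = 0.39522 ≈ 0.3952.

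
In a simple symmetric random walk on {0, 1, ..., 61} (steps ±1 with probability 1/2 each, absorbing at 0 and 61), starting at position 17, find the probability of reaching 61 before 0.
P(hit 61 before 0) = 17/61

Let u_k = P(hit 61 before 0 | start at k). Then u_0 = 0, u_61 = 1, and u_k = u_{k-1}/2 + u_{k+1}/2 for 1 ≤ k ≤ 60. This harmonic recurrence is solved by u_k = k/61, giving u_17 = 17/61.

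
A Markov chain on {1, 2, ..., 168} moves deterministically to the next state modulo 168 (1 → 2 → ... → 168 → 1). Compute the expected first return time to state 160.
E[T_160 | X_0 = 160] = 168

The chain cycles deterministically, so starting at state 160 it returns in exactly 168 steps. Equivalently, the stationary distribution is uniform π_j = 1/168 for every state j, so by Kac's formula E[T_160] = 1/π_160 = 168.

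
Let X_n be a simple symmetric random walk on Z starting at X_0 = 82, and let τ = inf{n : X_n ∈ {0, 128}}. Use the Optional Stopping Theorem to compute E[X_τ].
E[X_τ] = 82

X_n is a martingale and τ is a bounded-mean stopping time (indeed τ is finite a.s. with bounded expectation since the walk is in a bounded region). By the OST, E[X_τ] = E[X_0] = 82. Equivalently: E[X_τ] = 128 · P(hit 128 first) + 0 · P(hit 0 first) = 128 · (82/128) = 82.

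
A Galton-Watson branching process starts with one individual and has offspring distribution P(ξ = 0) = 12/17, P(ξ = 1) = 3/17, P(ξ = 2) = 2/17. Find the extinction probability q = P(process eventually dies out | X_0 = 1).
q = 1

Mean offspring μ = 0·12/17 + 1·3/17 + 2·2/17 = 7/17 ≤ 1. For μ ≤ 1 with offspring not concentrated at 1, the Galton-Watson process goes extinct almost surely, so q = 1.
(Algebraic check: The pgf is f(s) = 12/17 + 3/17·s + 2/17·s². The extinction probability q is the smallest fixed point of f in [0, 1]. Setting s = f(s):
  2/17·s² + (3/17 − 1)·s + 12/17 = 0
  2/17·s² − (12/17 + 2/17)·s + 12/17 = 0
which factors as (s − 1)·(2/17·s − 12/17) = 0, giving roots s = 1 and s = (12/17)/(2/17) = 6. Since 6 ≥ 1, the smallest root in [0, 1] is s = 1.)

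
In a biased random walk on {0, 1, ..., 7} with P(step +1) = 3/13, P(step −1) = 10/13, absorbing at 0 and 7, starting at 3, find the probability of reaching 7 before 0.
P(hit 7 before 0) = (1 − (10/3)^3) / (1 − (10/3)^7) = 11259/1428259

Let u_k denote P(reach 7 before 0 | start at k). Boundary: u_0 = 0, u_7 = 1. Recurrence: u_k = 3/13·u_{k+1} + 10/13·u_{k-1} for 1 ≤ k ≤ 6. Try u_k = A + B·r^k with r = q/p = (10/13)/(3/13) = 10/3. Substitution satisfies the recurrence; boundary conditions give:
  u_k = (1 − r^k) / (1 − r^N) = (1 − (10/3)^3) / (1 − (10/3)^7) = 11259/1428259.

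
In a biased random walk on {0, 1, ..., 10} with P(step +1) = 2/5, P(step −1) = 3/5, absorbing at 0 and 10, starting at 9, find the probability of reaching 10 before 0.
P(hit 10 before 0) = (1 − (3/2)^9) / (1 − (3/2)^10) = 38342/58025

Let u_k denote P(reach 10 before 0 | start at k). Boundary: u_0 = 0, u_10 = 1. Recurrence: u_k = 2/5·u_{k+1} + 3/5·u_{k-1} for 1 ≤ k ≤ 9. Try u_k = A + B·r^k with r = q/p = (3/5)/(2/5) = 3/2. Substitution satisfies the recurrence; boundary conditions give:
  u_k = (1 − r^k) / (1 − r^N) = (1 − (3/2)^9) / (1 − (3/2)^10) = 38342/58025.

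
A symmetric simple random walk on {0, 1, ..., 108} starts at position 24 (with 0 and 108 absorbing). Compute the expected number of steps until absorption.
E[τ | X_0 = 24] = 2016

Let v_k = E[τ | X_0 = k]. Boundary: v_0 = v_108 = 0. Recurrence: v_k = 1 + (v_{k-1} + v_{k+1})/2 for 1 ≤ k ≤ 107. The particular solution to v_k − (v_{k-1} + v_{k+1})/2 = 1 is v_k = −k^2. Adding homogeneous solution A + B k and matching boundaries gives v_k = k (108 − k). Substituting k = 24: v_24 = 24 · 84 = 2016.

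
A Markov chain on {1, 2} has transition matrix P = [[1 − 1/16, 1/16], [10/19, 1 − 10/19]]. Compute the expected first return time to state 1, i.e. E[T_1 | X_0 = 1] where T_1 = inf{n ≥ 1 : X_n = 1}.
E[T_1 | X_0 = 1] = 1/π_1 = 179/160

For an irreducible recurrent Markov chain with stationary distribution π, E[T_i | X_0 = i] = 1/π_i (Kac's formula). Here π_1 = (10/19)/(1/16 + 10/19) = (10/19)/(179/304) = 160/179, so E[T_1 | X_0 = 1] = 1/π_1 = (1/16 + 10/19)/(10/19) = (179/304)/(10/19) = 179/160.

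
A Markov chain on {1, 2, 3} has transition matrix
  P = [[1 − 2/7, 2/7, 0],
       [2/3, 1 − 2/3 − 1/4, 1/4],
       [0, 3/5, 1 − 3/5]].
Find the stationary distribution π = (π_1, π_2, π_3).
π = (28/45, 4/15, 1/9)

This is a birth-death chain on three states, which satisfies detailed balance: π_1 · P_{12} = π_2 · P_{21} and π_2 · P_{23} = π_3 · P_{32}.
From π_1 · 2/7 = π_2 · 2/3: π_2/π_1 = (2/7)/(2/3) = 3/7.
From π_2 · 1/4 = π_3 · 3/5: π_3/π_2 = (1/4)/(3/5) = 5/12.
Take π_1 proportional to 1; then unnormalized π = (1, 3/7, 5/28). Normalize by dividing by the sum 45/28:
  π = (28/45, 4/15, 1/9).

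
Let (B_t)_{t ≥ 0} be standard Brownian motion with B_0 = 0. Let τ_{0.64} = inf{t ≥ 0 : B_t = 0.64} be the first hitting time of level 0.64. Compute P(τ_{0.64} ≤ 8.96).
P(τ_{0.64} ≤ 8.96) = 2(1 − Φ(0.64/√8.96)) = 2(1 − Φ(0.2138)) ≈ 0.8307

By the reflection principle for standard BM, P(τ_b ≤ t) = 2 · P(B_t ≥ b). Since B_t ~ N(0, t), P(B_t ≥ 0.64) = 1 − Φ(0.64/√t) = 1 − Φ(0.64/√8.96) = 1 − Φ(0.2138) ≈ 0.41535. Doubling: P(τ_{0.64} ≤ 8.96) ≈ 2 · 0.41535 = 0.83070 ≈ 0.8307.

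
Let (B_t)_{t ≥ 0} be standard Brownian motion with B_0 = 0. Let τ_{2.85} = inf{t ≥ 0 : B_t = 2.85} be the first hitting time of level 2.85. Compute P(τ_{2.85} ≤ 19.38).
P(τ_{2.85} ≤ 19.38) = 2(1 − Φ(2.85/√19.38)) = 2(1 − Φ(0.6474)) ≈ 0.5174

By the reflection principle for standard BM, P(τ_b ≤ t) = 2 · P(B_t ≥ b). Since B_t ~ N(0, t), P(B_t ≥ 2.85) = 1 − Φ(2.85/√t) = 1 − Φ(2.85/√19.38) = 1 − Φ(0.6474) ≈ 0.25869. Doubling: P(τ_{2.85} ≤ 19.38) ≈ 2 · 0.25869 = 0.51738 ≈ 0.5174.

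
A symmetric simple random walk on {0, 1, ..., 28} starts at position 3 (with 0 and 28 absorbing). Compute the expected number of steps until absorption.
E[τ | X_0 = 3] = 75

Let v_k = E[τ | X_0 = k]. Boundary: v_0 = v_28 = 0. Recurrence: v_k = 1 + (v_{k-1} + v_{k+1})/2 for 1 ≤ k ≤ 27. The particular solution to v_k − (v_{k-1} + v_{k+1})/2 = 1 is v_k = −k^2. Adding homogeneous solution A + B k and matching boundaries gives v_k = k (28 − k). Substituting k = 3: v_3 = 3 · 25 = 75.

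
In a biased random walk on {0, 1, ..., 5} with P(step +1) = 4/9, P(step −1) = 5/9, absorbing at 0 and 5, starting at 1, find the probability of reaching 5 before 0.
P(hit 5 before 0) = (1 − (5/4)^1) / (1 − (5/4)^5) = 256/2101

Let u_k denote P(reach 5 before 0 | start at k). Boundary: u_0 = 0, u_5 = 1. Recurrence: u_k = 4/9·u_{k+1} + 5/9·u_{k-1} for 1 ≤ k ≤ 4. Try u_k = A + B·r^k with r = q/p = (5/9)/(4/9) = 5/4. Substitution satisfies the recurrence; boundary conditions give:
  u_k = (1 − r^k) / (1 − r^N) = (1 − (5/4)^1) / (1 − (5/4)^5) = 256/2101.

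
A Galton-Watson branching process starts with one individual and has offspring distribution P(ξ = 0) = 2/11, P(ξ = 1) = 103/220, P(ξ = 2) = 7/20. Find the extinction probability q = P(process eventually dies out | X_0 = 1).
q = 40/77

The pgf is f(s) = 2/11 + 103/220·s + 7/20·s². The extinction probability q is the smallest fixed point of f in [0, 1]. Setting s = f(s):
  7/20·s² + (103/220 − 1)·s + 2/11 = 0
  7/20·s² − (2/11 + 7/20)·s + 2/11 = 0
which factors as (s − 1)·(7/20·s − 2/11) = 0, giving roots s = 1 and s = (2/11)/(7/20) = 40/77.
Mean offspring μ = 103/220 + 2·7/20 = 257/220 > 1 (supercritical), so q < 1. The extinction probability is the smaller root: q = (2/11)/(7/20) = 40/77.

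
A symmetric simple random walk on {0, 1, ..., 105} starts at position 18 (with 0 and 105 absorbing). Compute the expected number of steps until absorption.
E[τ | X_0 = 18] = 1566

Let v_k = E[τ | X_0 = k]. Boundary: v_0 = v_105 = 0. Recurrence: v_k = 1 + (v_{k-1} + v_{k+1})/2 for 1 ≤ k ≤ 104. The particular solution to v_k − (v_{k-1} + v_{k+1})/2 = 1 is v_k = −k^2. Adding homogeneous solution A + B k and matching boundaries gives v_k = k (105 − k). Substituting k = 18: v_18 = 18 · 87 = 1566.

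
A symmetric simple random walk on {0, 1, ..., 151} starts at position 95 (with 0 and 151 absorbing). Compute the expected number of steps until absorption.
E[τ | X_0 = 95] = 5320

Let v_k = E[τ | X_0 = k]. Boundary: v_0 = v_151 = 0. Recurrence: v_k = 1 + (v_{k-1} + v_{k+1})/2 for 1 ≤ k ≤ 150. The particular solution to v_k − (v_{k-1} + v_{k+1})/2 = 1 is v_k = −k^2. Adding homogeneous solution A + B k and matching boundaries gives v_k = k (151 − k). Substituting k = 95: v_95 = 95 · 56 = 5320.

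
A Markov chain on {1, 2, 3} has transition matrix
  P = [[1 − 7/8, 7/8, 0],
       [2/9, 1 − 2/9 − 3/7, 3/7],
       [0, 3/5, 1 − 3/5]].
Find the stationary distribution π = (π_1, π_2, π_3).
π = (4/31, 63/124, 45/124)

This is a birth-death chain on three states, which satisfies detailed balance: π_1 · P_{12} = π_2 · P_{21} and π_2 · P_{23} = π_3 · P_{32}.
From π_1 · 7/8 = π_2 · 2/9: π_2/π_1 = (7/8)/(2/9) = 63/16.
From π_2 · 3/7 = π_3 · 3/5: π_3/π_2 = (3/7)/(3/5) = 5/7.
Take π_1 proportional to 1; then unnormalized π = (1, 63/16, 45/16). Normalize by dividing by the sum 31/4:
  π = (4/31, 63/124, 45/124).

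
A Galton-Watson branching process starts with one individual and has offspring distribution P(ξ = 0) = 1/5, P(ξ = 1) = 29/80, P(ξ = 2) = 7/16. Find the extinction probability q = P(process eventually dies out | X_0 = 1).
q = 16/35

The pgf is f(s) = 1/5 + 29/80·s + 7/16·s². The extinction probability q is the smallest fixed point of f in [0, 1]. Setting s = f(s):
  7/16·s² + (29/80 − 1)·s + 1/5 = 0
  7/16·s² − (1/5 + 7/16)·s + 1/5 = 0
which factors as (s − 1)·(7/16·s − 1/5) = 0, giving roots s = 1 and s = (1/5)/(7/16) = 16/35.
Mean offspring μ = 29/80 + 2·7/16 = 99/80 > 1 (supercritical), so q < 1. The extinction probability is the smaller root: q = (1/5)/(7/16) = 16/35.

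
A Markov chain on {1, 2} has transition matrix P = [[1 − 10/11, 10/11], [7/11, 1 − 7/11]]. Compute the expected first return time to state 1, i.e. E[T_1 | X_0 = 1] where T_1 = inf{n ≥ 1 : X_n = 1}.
E[T_1 | X_0 = 1] = 1/π_1 = 17/7

For an irreducible recurrent Markov chain with stationary distribution π, E[T_i | X_0 = i] = 1/π_i (Kac's formula). Here π_1 = (7/11)/(10/11 + 7/11) = (7/11)/(17/11) = 7/17, so E[T_1 | X_0 = 1] = 1/π_1 = (10/11 + 7/11)/(7/11) = (17/11)/(7/11) = 17/7.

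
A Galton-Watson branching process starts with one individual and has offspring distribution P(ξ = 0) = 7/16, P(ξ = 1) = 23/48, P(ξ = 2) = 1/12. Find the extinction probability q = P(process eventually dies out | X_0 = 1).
q = 1

Mean offspring μ = 0·7/16 + 1·23/48 + 2·1/12 = 31/48 ≤ 1. For μ ≤ 1 with offspring not concentrated at 1, the Galton-Watson process goes extinct almost surely, so q = 1.
(Algebraic check: The pgf is f(s) = 7/16 + 23/48·s + 1/12·s². The extinction probability q is the smallest fixed point of f in [0, 1]. Setting s = f(s):
  1/12·s² + (23/48 − 1)·s + 7/16 = 0
  1/12·s² − (7/16 + 1/12)·s + 7/16 = 0
which factors as (s − 1)·(1/12·s − 7/16) = 0, giving roots s = 1 and s = (7/16)/(1/12) = 21/4. Since 21/4 ≥ 1, the smallest root in [0, 1] is s = 1.)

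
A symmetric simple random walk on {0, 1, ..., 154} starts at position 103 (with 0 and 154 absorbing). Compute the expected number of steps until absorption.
E[τ | X_0 = 103] = 5253

Let v_k = E[τ | X_0 = k]. Boundary: v_0 = v_154 = 0. Recurrence: v_k = 1 + (v_{k-1} + v_{k+1})/2 for 1 ≤ k ≤ 153. The particular solution to v_k − (v_{k-1} + v_{k+1})/2 = 1 is v_k = −k^2. Adding homogeneous solution A + B k and matching boundaries gives v_k = k (154 − k). Substituting k = 103: v_103 = 103 · 51 = 5253.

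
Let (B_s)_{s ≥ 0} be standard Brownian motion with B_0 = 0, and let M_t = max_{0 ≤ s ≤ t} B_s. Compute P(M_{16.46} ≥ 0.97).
P(M_{16.46} ≥ 0.97) = 2·P(B_{16.46} ≥ 0.97) = 2(1 − Φ(0.97/√16.46)) ≈ 0.8110

By the reflection principle for Brownian motion, P(M_t ≥ a) = 2 · P(B_t ≥ a) for a ≥ 0. Since B_t ~ N(0, t), P(B_t ≥ 0.97) = 1 − Φ(0.97/√t) = 1 − Φ(0.97/√16.46) = 1 − Φ(0.2391). So
  P(M_{16.46} ≥ 0.97) = 2(1 − Φ(0.2391)) ≈ 0.8110.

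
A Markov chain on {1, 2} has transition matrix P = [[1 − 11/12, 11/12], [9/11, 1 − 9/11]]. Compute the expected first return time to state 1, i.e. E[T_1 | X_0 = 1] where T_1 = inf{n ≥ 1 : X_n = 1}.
E[T_1 | X_0 = 1] = 1/π_1 = 229/108

For an irreducible recurrent Markov chain with stationary distribution π, E[T_i | X_0 = i] = 1/π_i (Kac's formula). Here π_1 = (9/11)/(11/12 + 9/11) = (9/11)/(229/132) = 108/229, so E[T_1 | X_0 = 1] = 1/π_1 = (11/12 + 9/11)/(9/11) = (229/132)/(9/11) = 229/108.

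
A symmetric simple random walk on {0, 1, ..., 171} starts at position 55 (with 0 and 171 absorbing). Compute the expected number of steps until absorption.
E[τ | X_0 = 55] = 6380

Let v_k = E[τ | X_0 = k]. Boundary: v_0 = v_171 = 0. Recurrence: v_k = 1 + (v_{k-1} + v_{k+1})/2 for 1 ≤ k ≤ 170. The particular solution to v_k − (v_{k-1} + v_{k+1})/2 = 1 is v_k = −k^2. Adding homogeneous solution A + B k and matching boundaries gives v_k = k (171 − k). Substituting k = 55: v_55 = 55 · 116 = 6380.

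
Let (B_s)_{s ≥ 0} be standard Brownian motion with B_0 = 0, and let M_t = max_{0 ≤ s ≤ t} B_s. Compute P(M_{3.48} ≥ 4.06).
P(M_{3.48} ≥ 4.06) = 2·P(B_{3.48} ≥ 4.06) = 2(1 − Φ(4.06/√3.48)) ≈ 0.0295

By the reflection principle for Brownian motion, P(M_t ≥ a) = 2 · P(B_t ≥ a) for a ≥ 0. Since B_t ~ N(0, t), P(B_t ≥ 4.06) = 1 − Φ(4.06/√t) = 1 − Φ(4.06/√3.48) = 1 − Φ(2.1764). So
  P(M_{3.48} ≥ 4.06) = 2(1 − Φ(2.1764)) ≈ 0.0295.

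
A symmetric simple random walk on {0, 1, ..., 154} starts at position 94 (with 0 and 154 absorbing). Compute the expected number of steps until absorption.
E[τ | X_0 = 94] = 5640

Let v_k = E[τ | X_0 = k]. Boundary: v_0 = v_154 = 0. Recurrence: v_k = 1 + (v_{k-1} + v_{k+1})/2 for 1 ≤ k ≤ 153. The particular solution to v_k − (v_{k-1} + v_{k+1})/2 = 1 is v_k = −k^2. Adding homogeneous solution A + B k and matching boundaries gives v_k = k (154 − k). Substituting k = 94: v_94 = 94 · 60 = 5640.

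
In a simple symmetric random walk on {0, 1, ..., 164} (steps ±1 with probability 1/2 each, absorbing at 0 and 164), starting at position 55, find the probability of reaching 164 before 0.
P(hit 164 before 0) = 55/164

Let u_k = P(hit 164 before 0 | start at k). Then u_0 = 0, u_164 = 1, and u_k = u_{k-1}/2 + u_{k+1}/2 for 1 ≤ k ≤ 163. This harmonic recurrence is solved by u_k = k/164, giving u_55 = 55/164.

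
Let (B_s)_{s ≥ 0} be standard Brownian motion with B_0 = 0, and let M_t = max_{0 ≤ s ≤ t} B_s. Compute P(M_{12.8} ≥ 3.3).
P(M_{12.8} ≥ 3.3) = 2·P(B_{12.8} ≥ 3.3) = 2(1 − Φ(3.3/√12.8)) ≈ 0.3563

By the reflection principle for Brownian motion, P(M_t ≥ a) = 2 · P(B_t ≥ a) for a ≥ 0. Since B_t ~ N(0, t), P(B_t ≥ 3.3) = 1 − Φ(3.3/√t) = 1 − Φ(3.3/√12.8) = 1 − Φ(0.9224). So
  P(M_{12.8} ≥ 3.3) = 2(1 − Φ(0.9224)) ≈ 0.3563.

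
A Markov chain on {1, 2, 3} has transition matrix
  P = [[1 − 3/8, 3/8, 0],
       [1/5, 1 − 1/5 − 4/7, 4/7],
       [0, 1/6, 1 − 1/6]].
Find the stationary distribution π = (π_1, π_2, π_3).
π = (56/521, 105/521, 360/521)

This is a birth-death chain on three states, which satisfies detailed balance: π_1 · P_{12} = π_2 · P_{21} and π_2 · P_{23} = π_3 · P_{32}.
From π_1 · 3/8 = π_2 · 1/5: π_2/π_1 = (3/8)/(1/5) = 15/8.
From π_2 · 4/7 = π_3 · 1/6: π_3/π_2 = (4/7)/(1/6) = 24/7.
Take π_1 proportional to 1; then unnormalized π = (1, 15/8, 45/7). Normalize by dividing by the sum 521/56:
  π = (56/521, 105/521, 360/521).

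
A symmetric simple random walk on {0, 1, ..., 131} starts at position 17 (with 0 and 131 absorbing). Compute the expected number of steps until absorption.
E[τ | X_0 = 17] = 1938

Let v_k = E[τ | X_0 = k]. Boundary: v_0 = v_131 = 0. Recurrence: v_k = 1 + (v_{k-1} + v_{k+1})/2 for 1 ≤ k ≤ 130. The particular solution to v_k − (v_{k-1} + v_{k+1})/2 = 1 is v_k = −k^2. Adding homogeneous solution A + B k and matching boundaries gives v_k = k (131 − k). Substituting k = 17: v_17 = 17 · 114 = 1938.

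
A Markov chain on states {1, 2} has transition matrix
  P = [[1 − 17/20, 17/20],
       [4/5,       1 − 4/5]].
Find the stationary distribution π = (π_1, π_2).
π_1 = 16/33, π_2 = 17/33

Solve πP = π with π_1 + π_2 = 1. From πP = π: π_1 · (1 − 17/20) + π_2 · 4/5 = π_1 ⇒ π_2 · 4/5 = π_1 · 17/20 ⇒ π_2/π_1 = (17/20)/(4/5) = 17/16. Together with π_1 + π_2 = 1:
  π_1 = (4/5)/(17/20 + 4/5) = (4/5)/(33/20) = 16/33,
  π_2 = (17/20)/(17/20 + 4/5) = (17/20)/(33/20) = 17/33.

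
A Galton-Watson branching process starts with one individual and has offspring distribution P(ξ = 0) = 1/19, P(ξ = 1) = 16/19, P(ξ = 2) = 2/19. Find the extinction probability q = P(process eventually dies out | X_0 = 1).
q = 1/2

The pgf is f(s) = 1/19 + 16/19·s + 2/19·s². The extinction probability q is the smallest fixed point of f in [0, 1]. Setting s = f(s):
  2/19·s² + (16/19 − 1)·s + 1/19 = 0
  2/19·s² − (1/19 + 2/19)·s + 1/19 = 0
which factors as (s − 1)·(2/19·s − 1/19) = 0, giving roots s = 1 and s = (1/19)/(2/19) = 1/2.
Mean offspring μ = 16/19 + 2·2/19 = 20/19 > 1 (supercritical), so q < 1. The extinction probability is the smaller root: q = (1/19)/(2/19) = 1/2.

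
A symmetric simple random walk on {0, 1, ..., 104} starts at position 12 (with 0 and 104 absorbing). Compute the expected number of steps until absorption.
E[τ | X_0 = 12] = 1104

Let v_k = E[τ | X_0 = k]. Boundary: v_0 = v_104 = 0. Recurrence: v_k = 1 + (v_{k-1} + v_{k+1})/2 for 1 ≤ k ≤ 103. The particular solution to v_k − (v_{k-1} + v_{k+1})/2 = 1 is v_k = −k^2. Adding homogeneous solution A + B k and matching boundaries gives v_k = k (104 − k). Substituting k = 12: v_12 = 12 · 92 = 1104.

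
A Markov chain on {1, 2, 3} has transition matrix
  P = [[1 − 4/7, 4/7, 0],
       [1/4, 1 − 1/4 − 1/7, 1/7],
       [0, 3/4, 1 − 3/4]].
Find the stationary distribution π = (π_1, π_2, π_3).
π = (147/547, 336/547, 64/547)

This is a birth-death chain on three states, which satisfies detailed balance: π_1 · P_{12} = π_2 · P_{21} and π_2 · P_{23} = π_3 · P_{32}.
From π_1 · 4/7 = π_2 · 1/4: π_2/π_1 = (4/7)/(1/4) = 16/7.
From π_2 · 1/7 = π_3 · 3/4: π_3/π_2 = (1/7)/(3/4) = 4/21.
Take π_1 proportional to 1; then unnormalized π = (1, 16/7, 64/147). Normalize by dividing by the sum 547/147:
  π = (147/547, 336/547, 64/547).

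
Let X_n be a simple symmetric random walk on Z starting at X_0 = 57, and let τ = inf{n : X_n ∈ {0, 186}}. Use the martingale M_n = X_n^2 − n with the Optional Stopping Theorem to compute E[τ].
E[τ] = 7353

M_n = X_n^2 − n is a martingale (since E[X_{n+1}^2 | F_n] = X_n^2 + 1). By OST (τ has finite mean in a bounded region), E[M_τ] = E[M_0] = X_0^2 − 0 = 57^2 = 3249. Also E[M_τ] = E[X_τ^2] − E[τ]. The walk exits at 0 or 186, with P(hit 186 first) = 57/186, so E[X_τ^2] = 186^2 · 57/186 + 0 = 10602. Thus E[τ] = E[X_τ^2] − E[M_τ] = 10602 − 3249 = 7353 = 57(186 − 57) = 7353.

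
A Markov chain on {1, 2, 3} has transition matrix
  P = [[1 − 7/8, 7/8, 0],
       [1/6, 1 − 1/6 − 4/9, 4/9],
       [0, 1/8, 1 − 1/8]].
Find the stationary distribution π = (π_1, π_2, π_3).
π = (12/299, 63/299, 224/299)

This is a birth-death chain on three states, which satisfies detailed balance: π_1 · P_{12} = π_2 · P_{21} and π_2 · P_{23} = π_3 · P_{32}.
From π_1 · 7/8 = π_2 · 1/6: π_2/π_1 = (7/8)/(1/6) = 21/4.
From π_2 · 4/9 = π_3 · 1/8: π_3/π_2 = (4/9)/(1/8) = 32/9.
Take π_1 proportional to 1; then unnormalized π = (1, 21/4, 56/3). Normalize by dividing by the sum 299/12:
  π = (12/299, 63/299, 224/299).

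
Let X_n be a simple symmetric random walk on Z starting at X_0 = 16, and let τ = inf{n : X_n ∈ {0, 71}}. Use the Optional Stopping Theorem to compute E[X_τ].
E[X_τ] = 16

X_n is a martingale and τ is a bounded-mean stopping time (indeed τ is finite a.s. with bounded expectation since the walk is in a bounded region). By the OST, E[X_τ] = E[X_0] = 16. Equivalently: E[X_τ] = 71 · P(hit 71 first) + 0 · P(hit 0 first) = 71 · (16/71) = 16.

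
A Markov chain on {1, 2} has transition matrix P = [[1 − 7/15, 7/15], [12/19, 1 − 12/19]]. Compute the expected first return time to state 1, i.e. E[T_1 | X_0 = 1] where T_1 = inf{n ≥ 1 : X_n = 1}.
E[T_1 | X_0 = 1] = 1/π_1 = 313/180

For an irreducible recurrent Markov chain with stationary distribution π, E[T_i | X_0 = i] = 1/π_i (Kac's formula). Here π_1 = (12/19)/(7/15 + 12/19) = (12/19)/(313/285) = 180/313, so E[T_1 | X_0 = 1] = 1/π_1 = (7/15 + 12/19)/(12/19) = (313/285)/(12/19) = 313/180.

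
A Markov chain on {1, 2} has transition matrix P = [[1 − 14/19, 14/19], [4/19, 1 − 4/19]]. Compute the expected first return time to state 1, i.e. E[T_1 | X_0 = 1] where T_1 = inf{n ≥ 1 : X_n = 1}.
E[T_1 | X_0 = 1] = 1/π_1 = 9/2

For an irreducible recurrent Markov chain with stationary distribution π, E[T_i | X_0 = i] = 1/π_i (Kac's formula). Here π_1 = (4/19)/(14/19 + 4/19) = (4/19)/(18/19) = 2/9, so E[T_1 | X_0 = 1] = 1/π_1 = (14/19 + 4/19)/(4/19) = (18/19)/(4/19) = 9/2.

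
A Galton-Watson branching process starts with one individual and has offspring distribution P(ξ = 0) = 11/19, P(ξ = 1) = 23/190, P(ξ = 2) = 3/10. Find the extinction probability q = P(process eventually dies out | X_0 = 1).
q = 1

Mean offspring μ = 0·11/19 + 1·23/190 + 2·3/10 = 137/190 ≤ 1. For μ ≤ 1 with offspring not concentrated at 1, the Galton-Watson process goes extinct almost surely, so q = 1.
(Algebraic check: The pgf is f(s) = 11/19 + 23/190·s + 3/10·s². The extinction probability q is the smallest fixed point of f in [0, 1]. Setting s = f(s):
  3/10·s² + (23/190 − 1)·s + 11/19 = 0
  3/10·s² − (11/19 + 3/10)·s + 11/19 = 0
which factors as (s − 1)·(3/10·s − 11/19) = 0, giving roots s = 1 and s = (11/19)/(3/10) = 110/57. Since 110/57 ≥ 1, the smallest root in [0, 1] is s = 1.)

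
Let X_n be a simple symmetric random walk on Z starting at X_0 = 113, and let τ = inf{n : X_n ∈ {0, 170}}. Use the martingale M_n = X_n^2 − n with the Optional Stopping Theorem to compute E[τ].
E[τ] = 6441

M_n = X_n^2 − n is a martingale (since E[X_{n+1}^2 | F_n] = X_n^2 + 1). By OST (τ has finite mean in a bounded region), E[M_τ] = E[M_0] = X_0^2 − 0 = 113^2 = 12769. Also E[M_τ] = E[X_τ^2] − E[τ]. The walk exits at 0 or 170, with P(hit 170 first) = 113/170, so E[X_τ^2] = 170^2 · 113/170 + 0 = 19210. Thus E[τ] = E[X_τ^2] − E[M_τ] = 19210 − 12769 = 6441 = 113(170 − 113) = 6441.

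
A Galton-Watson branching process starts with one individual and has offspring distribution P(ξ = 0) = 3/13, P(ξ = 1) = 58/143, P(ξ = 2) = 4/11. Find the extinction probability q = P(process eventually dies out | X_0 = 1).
q = 33/52

The pgf is f(s) = 3/13 + 58/143·s + 4/11·s². The extinction probability q is the smallest fixed point of f in [0, 1]. Setting s = f(s):
  4/11·s² + (58/143 − 1)·s + 3/13 = 0
  4/11·s² − (3/13 + 4/11)·s + 3/13 = 0
which factors as (s − 1)·(4/11·s − 3/13) = 0, giving roots s = 1 and s = (3/13)/(4/11) = 33/52.
Mean offspring μ = 58/143 + 2·4/11 = 162/143 > 1 (supercritical), so q < 1. The extinction probability is the smaller root: q = (3/13)/(4/11) = 33/52.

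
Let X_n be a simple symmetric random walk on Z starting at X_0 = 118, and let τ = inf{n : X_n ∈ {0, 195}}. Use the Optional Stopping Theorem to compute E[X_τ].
E[X_τ] = 118

X_n is a martingale and τ is a bounded-mean stopping time (indeed τ is finite a.s. with bounded expectation since the walk is in a bounded region). By the OST, E[X_τ] = E[X_0] = 118. Equivalently: E[X_τ] = 195 · P(hit 195 first) + 0 · P(hit 0 first) = 195 · (118/195) = 118.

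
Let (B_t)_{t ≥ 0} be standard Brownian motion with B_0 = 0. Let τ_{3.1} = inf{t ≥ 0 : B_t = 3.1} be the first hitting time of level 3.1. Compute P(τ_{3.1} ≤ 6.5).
P(τ_{3.1} ≤ 6.5) = 2(1 − Φ(3.1/√6.5)) = 2(1 − Φ(1.2159)) ≈ 0.2240

By the reflection principle for standard BM, P(τ_b ≤ t) = 2 · P(B_t ≥ b). Since B_t ~ N(0, t), P(B_t ≥ 3.1) = 1 − Φ(3.1/√t) = 1 − Φ(3.1/√6.5) = 1 − Φ(1.2159) ≈ 0.11201. Doubling: P(τ_{3.1} ≤ 6.5) ≈ 2 · 0.11201 = 0.22402 ≈ 0.2240.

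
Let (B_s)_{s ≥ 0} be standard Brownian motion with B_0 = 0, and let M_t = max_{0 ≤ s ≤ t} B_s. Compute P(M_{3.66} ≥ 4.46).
P(M_{3.66} ≥ 4.46) = 2·P(B_{3.66} ≥ 4.46) = 2(1 − Φ(4.46/√3.66)) ≈ 0.0197

By the reflection principle for Brownian motion, P(M_t ≥ a) = 2 · P(B_t ≥ a) for a ≥ 0. Since B_t ~ N(0, t), P(B_t ≥ 4.46) = 1 − Φ(4.46/√t) = 1 − Φ(4.46/√3.66) = 1 − Φ(2.3313). So
  P(M_{3.66} ≥ 4.46) = 2(1 − Φ(2.3313)) ≈ 0.0197.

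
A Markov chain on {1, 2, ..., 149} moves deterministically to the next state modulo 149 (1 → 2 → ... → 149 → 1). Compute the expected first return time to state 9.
E[T_9 | X_0 = 9] = 149

The chain cycles deterministically, so starting at state 9 it returns in exactly 149 steps. Equivalently, the stationary distribution is uniform π_j = 1/149 for every state j, so by Kac's formula E[T_9] = 1/π_9 = 149.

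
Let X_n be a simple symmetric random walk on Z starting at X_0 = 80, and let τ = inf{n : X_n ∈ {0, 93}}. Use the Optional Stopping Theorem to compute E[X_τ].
E[X_τ] = 80

X_n is a martingale and τ is a bounded-mean stopping time (indeed τ is finite a.s. with bounded expectation since the walk is in a bounded region). By the OST, E[X_τ] = E[X_0] = 80. Equivalently: E[X_τ] = 93 · P(hit 93 first) + 0 · P(hit 0 first) = 93 · (80/93) = 80.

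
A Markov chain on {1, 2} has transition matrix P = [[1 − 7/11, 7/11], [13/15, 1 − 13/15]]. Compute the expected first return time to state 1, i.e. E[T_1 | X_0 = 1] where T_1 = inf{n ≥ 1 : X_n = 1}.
E[T_1 | X_0 = 1] = 1/π_1 = 248/143

For an irreducible recurrent Markov chain with stationary distribution π, E[T_i | X_0 = i] = 1/π_i (Kac's formula). Here π_1 = (13/15)/(7/11 + 13/15) = (13/15)/(248/165) = 143/248, so E[T_1 | X_0 = 1] = 1/π_1 = (7/11 + 13/15)/(13/15) = (248/165)/(13/15) = 248/143.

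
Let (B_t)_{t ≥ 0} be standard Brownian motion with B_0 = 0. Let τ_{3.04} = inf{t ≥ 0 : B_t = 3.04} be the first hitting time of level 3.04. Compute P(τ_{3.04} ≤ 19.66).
P(τ_{3.04} ≤ 19.66) = 2(1 − Φ(3.04/√19.66)) = 2(1 − Φ(0.6856)) ≈ 0.4930

By the reflection principle for standard BM, P(τ_b ≤ t) = 2 · P(B_t ≥ b). Since B_t ~ N(0, t), P(B_t ≥ 3.04) = 1 − Φ(3.04/√t) = 1 − Φ(3.04/√19.66) = 1 − Φ(0.6856) ≈ 0.24648. Doubling: P(τ_{3.04} ≤ 19.66) ≈ 2 · 0.24648 = 0.49296 ≈ 0.4930.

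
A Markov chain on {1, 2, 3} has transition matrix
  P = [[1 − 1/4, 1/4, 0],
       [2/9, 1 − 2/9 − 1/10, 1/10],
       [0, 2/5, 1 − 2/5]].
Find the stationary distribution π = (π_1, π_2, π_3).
π = (32/77, 36/77, 9/77)

This is a birth-death chain on three states, which satisfies detailed balance: π_1 · P_{12} = π_2 · P_{21} and π_2 · P_{23} = π_3 · P_{32}.
From π_1 · 1/4 = π_2 · 2/9: π_2/π_1 = (1/4)/(2/9) = 9/8.
From π_2 · 1/10 = π_3 · 2/5: π_3/π_2 = (1/10)/(2/5) = 1/4.
Take π_1 proportional to 1; then unnormalized π = (1, 9/8, 9/32). Normalize by dividing by the sum 77/32:
  π = (32/77, 36/77, 9/77).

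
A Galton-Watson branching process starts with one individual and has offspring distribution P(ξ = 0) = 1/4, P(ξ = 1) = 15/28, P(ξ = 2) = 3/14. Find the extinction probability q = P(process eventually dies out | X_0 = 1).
q = 1

Mean offspring μ = 0·1/4 + 1·15/28 + 2·3/14 = 27/28 ≤ 1. For μ ≤ 1 with offspring not concentrated at 1, the Galton-Watson process goes extinct almost surely, so q = 1.
(Algebraic check: The pgf is f(s) = 1/4 + 15/28·s + 3/14·s². The extinction probability q is the smallest fixed point of f in [0, 1]. Setting s = f(s):
  3/14·s² + (15/28 − 1)·s + 1/4 = 0
  3/14·s² − (1/4 + 3/14)·s + 1/4 = 0
which factors as (s − 1)·(3/14·s − 1/4) = 0, giving roots s = 1 and s = (1/4)/(3/14) = 7/6. Since 7/6 ≥ 1, the smallest root in [0, 1] is s = 1.)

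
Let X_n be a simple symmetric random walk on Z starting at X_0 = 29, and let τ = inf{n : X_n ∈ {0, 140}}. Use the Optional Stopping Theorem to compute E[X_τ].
E[X_τ] = 29

X_n is a martingale and τ is a bounded-mean stopping time (indeed τ is finite a.s. with bounded expectation since the walk is in a bounded region). By the OST, E[X_τ] = E[X_0] = 29. Equivalently: E[X_τ] = 140 · P(hit 140 first) + 0 · P(hit 0 first) = 140 · (29/140) = 29.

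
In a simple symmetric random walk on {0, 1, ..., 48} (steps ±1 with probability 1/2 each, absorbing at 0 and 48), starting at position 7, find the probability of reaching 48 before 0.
P(hit 48 before 0) = 7/48

Let u_k = P(hit 48 before 0 | start at k). Then u_0 = 0, u_48 = 1, and u_k = u_{k-1}/2 + u_{k+1}/2 for 1 ≤ k ≤ 47. This harmonic recurrence is solved by u_k = k/48, giving u_7 = 7/48.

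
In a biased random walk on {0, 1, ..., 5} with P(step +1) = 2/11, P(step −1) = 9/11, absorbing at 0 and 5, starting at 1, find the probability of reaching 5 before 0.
P(hit 5 before 0) = (1 − (9/2)^1) / (1 − (9/2)^5) = 16/8431

Let u_k denote P(reach 5 before 0 | start at k). Boundary: u_0 = 0, u_5 = 1. Recurrence: u_k = 2/11·u_{k+1} + 9/11·u_{k-1} for 1 ≤ k ≤ 4. Try u_k = A + B·r^k with r = q/p = (9/11)/(2/11) = 9/2. Substitution satisfies the recurrence; boundary conditions give:
  u_k = (1 − r^k) / (1 − r^N) = (1 − (9/2)^1) / (1 − (9/2)^5) = 16/8431.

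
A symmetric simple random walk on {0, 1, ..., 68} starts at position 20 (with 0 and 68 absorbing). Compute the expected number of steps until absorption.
E[τ | X_0 = 20] = 960

Let v_k = E[τ | X_0 = k]. Boundary: v_0 = v_68 = 0. Recurrence: v_k = 1 + (v_{k-1} + v_{k+1})/2 for 1 ≤ k ≤ 67. The particular solution to v_k − (v_{k-1} + v_{k+1})/2 = 1 is v_k = −k^2. Adding homogeneous solution A + B k and matching boundaries gives v_k = k (68 − k). Substituting k = 20: v_20 = 20 · 48 = 960.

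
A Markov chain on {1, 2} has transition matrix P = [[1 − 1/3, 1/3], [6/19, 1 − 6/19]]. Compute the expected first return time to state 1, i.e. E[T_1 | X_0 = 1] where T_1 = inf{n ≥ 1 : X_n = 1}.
E[T_1 | X_0 = 1] = 1/π_1 = 37/18

For an irreducible recurrent Markov chain with stationary distribution π, E[T_i | X_0 = i] = 1/π_i (Kac's formula). Here π_1 = (6/19)/(1/3 + 6/19) = (6/19)/(37/57) = 18/37, so E[T_1 | X_0 = 1] = 1/π_1 = (1/3 + 6/19)/(6/19) = (37/57)/(6/19) = 37/18.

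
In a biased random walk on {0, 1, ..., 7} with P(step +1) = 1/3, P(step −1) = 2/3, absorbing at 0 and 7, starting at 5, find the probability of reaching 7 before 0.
P(hit 7 before 0) = (1 − (2)^5) / (1 − (2)^7) = 31/127

Let u_k denote P(reach 7 before 0 | start at k). Boundary: u_0 = 0, u_7 = 1. Recurrence: u_k = 1/3·u_{k+1} + 2/3·u_{k-1} for 1 ≤ k ≤ 6. Try u_k = A + B·r^k with r = q/p = (2/3)/(1/3) = 2. Substitution satisfies the recurrence; boundary conditions give:
  u_k = (1 − r^k) / (1 − r^N) = (1 − (2)^5) / (1 − (2)^7) = 31/127.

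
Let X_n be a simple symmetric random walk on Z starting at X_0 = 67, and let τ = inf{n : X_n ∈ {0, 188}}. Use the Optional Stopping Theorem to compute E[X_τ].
E[X_τ] = 67

X_n is a martingale and τ is a bounded-mean stopping time (indeed τ is finite a.s. with bounded expectation since the walk is in a bounded region). By the OST, E[X_τ] = E[X_0] = 67. Equivalently: E[X_τ] = 188 · P(hit 188 first) + 0 · P(hit 0 first) = 188 · (67/188) = 67.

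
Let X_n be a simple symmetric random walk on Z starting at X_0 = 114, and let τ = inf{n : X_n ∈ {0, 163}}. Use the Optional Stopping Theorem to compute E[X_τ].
E[X_τ] = 114

X_n is a martingale and τ is a bounded-mean stopping time (indeed τ is finite a.s. with bounded expectation since the walk is in a bounded region). By the OST, E[X_τ] = E[X_0] = 114. Equivalently: E[X_τ] = 163 · P(hit 163 first) + 0 · P(hit 0 first) = 163 · (114/163) = 114.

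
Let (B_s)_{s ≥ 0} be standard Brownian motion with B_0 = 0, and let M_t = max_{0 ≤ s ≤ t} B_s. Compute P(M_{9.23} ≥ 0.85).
P(M_{9.23} ≥ 0.85) = 2·P(B_{9.23} ≥ 0.85) = 2(1 − Φ(0.85/√9.23)) ≈ 0.7796

By the reflection principle for Brownian motion, P(M_t ≥ a) = 2 · P(B_t ≥ a) for a ≥ 0. Since B_t ~ N(0, t), P(B_t ≥ 0.85) = 1 − Φ(0.85/√t) = 1 − Φ(0.85/√9.23) = 1 − Φ(0.2798). So
  P(M_{9.23} ≥ 0.85) = 2(1 − Φ(0.2798)) ≈ 0.7796.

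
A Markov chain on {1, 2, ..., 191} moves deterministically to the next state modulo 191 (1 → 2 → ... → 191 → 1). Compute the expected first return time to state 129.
E[T_129 | X_0 = 129] = 191

The chain cycles deterministically, so starting at state 129 it returns in exactly 191 steps. Equivalently, the stationary distribution is uniform π_j = 1/191 for every state j, so by Kac's formula E[T_129] = 1/π_129 = 191.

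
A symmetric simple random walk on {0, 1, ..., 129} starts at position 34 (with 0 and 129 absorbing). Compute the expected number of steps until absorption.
E[τ | X_0 = 34] = 3230

Let v_k = E[τ | X_0 = k]. Boundary: v_0 = v_129 = 0. Recurrence: v_k = 1 + (v_{k-1} + v_{k+1})/2 for 1 ≤ k ≤ 128. The particular solution to v_k − (v_{k-1} + v_{k+1})/2 = 1 is v_k = −k^2. Adding homogeneous solution A + B k and matching boundaries gives v_k = k (129 − k). Substituting k = 34: v_34 = 34 · 95 = 3230.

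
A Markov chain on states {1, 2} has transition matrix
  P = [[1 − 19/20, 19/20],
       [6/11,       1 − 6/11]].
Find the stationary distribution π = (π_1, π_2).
π_1 = 120/329, π_2 = 209/329

Solve πP = π with π_1 + π_2 = 1. From πP = π: π_1 · (1 − 19/20) + π_2 · 6/11 = π_1 ⇒ π_2 · 6/11 = π_1 · 19/20 ⇒ π_2/π_1 = (19/20)/(6/11) = 209/120. Together with π_1 + π_2 = 1:
  π_1 = (6/11)/(19/20 + 6/11) = (6/11)/(329/220) = 120/329,
  π_2 = (19/20)/(19/20 + 6/11) = (19/20)/(329/220) = 209/329.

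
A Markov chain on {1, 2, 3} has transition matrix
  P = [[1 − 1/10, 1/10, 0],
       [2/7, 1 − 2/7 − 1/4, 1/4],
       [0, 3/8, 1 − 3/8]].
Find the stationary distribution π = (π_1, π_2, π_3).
π = (12/19, 21/95, 14/95)

This is a birth-death chain on three states, which satisfies detailed balance: π_1 · P_{12} = π_2 · P_{21} and π_2 · P_{23} = π_3 · P_{32}.
From π_1 · 1/10 = π_2 · 2/7: π_2/π_1 = (1/10)/(2/7) = 7/20.
From π_2 · 1/4 = π_3 · 3/8: π_3/π_2 = (1/4)/(3/8) = 2/3.
Take π_1 proportional to 1; then unnormalized π = (1, 7/20, 7/30). Normalize by dividing by the sum 19/12:
  π = (12/19, 21/95, 14/95).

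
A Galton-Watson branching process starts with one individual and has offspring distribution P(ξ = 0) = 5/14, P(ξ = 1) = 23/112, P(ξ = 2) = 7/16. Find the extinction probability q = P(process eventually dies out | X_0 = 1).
q = 40/49

The pgf is f(s) = 5/14 + 23/112·s + 7/16·s². The extinction probability q is the smallest fixed point of f in [0, 1]. Setting s = f(s):
  7/16·s² + (23/112 − 1)·s + 5/14 = 0
  7/16·s² − (5/14 + 7/16)·s + 5/14 = 0
which factors as (s − 1)·(7/16·s − 5/14) = 0, giving roots s = 1 and s = (5/14)/(7/16) = 40/49.
Mean offspring μ = 23/112 + 2·7/16 = 121/112 > 1 (supercritical), so q < 1. The extinction probability is the smaller root: q = (5/14)/(7/16) = 40/49.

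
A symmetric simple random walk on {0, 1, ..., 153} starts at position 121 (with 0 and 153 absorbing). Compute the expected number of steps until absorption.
E[τ | X_0 = 121] = 3872

Let v_k = E[τ | X_0 = k]. Boundary: v_0 = v_153 = 0. Recurrence: v_k = 1 + (v_{k-1} + v_{k+1})/2 for 1 ≤ k ≤ 152. The particular solution to v_k − (v_{k-1} + v_{k+1})/2 = 1 is v_k = −k^2. Adding homogeneous solution A + B k and matching boundaries gives v_k = k (153 − k). Substituting k = 121: v_121 = 121 · 32 = 3872.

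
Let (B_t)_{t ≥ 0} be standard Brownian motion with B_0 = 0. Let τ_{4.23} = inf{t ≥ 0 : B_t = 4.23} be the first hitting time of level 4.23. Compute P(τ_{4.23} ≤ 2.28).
P(τ_{4.23} ≤ 2.28) = 2(1 − Φ(4.23/√2.28)) = 2(1 − Φ(2.8014)) ≈ 0.0051

By the reflection principle for standard BM, P(τ_b ≤ t) = 2 · P(B_t ≥ b). Since B_t ~ N(0, t), P(B_t ≥ 4.23) = 1 − Φ(4.23/√t) = 1 − Φ(4.23/√2.28) = 1 − Φ(2.8014) ≈ 0.00254. Doubling: P(τ_{4.23} ≤ 2.28) ≈ 2 · 0.00254 = 0.00508 ≈ 0.0051.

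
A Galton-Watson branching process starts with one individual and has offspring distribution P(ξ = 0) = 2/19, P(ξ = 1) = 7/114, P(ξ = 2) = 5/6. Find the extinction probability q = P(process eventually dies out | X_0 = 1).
q = 12/95

The pgf is f(s) = 2/19 + 7/114·s + 5/6·s². The extinction probability q is the smallest fixed point of f in [0, 1]. Setting s = f(s):
  5/6·s² + (7/114 − 1)·s + 2/19 = 0
  5/6·s² − (2/19 + 5/6)·s + 2/19 = 0
which factors as (s − 1)·(5/6·s − 2/19) = 0, giving roots s = 1 and s = (2/19)/(5/6) = 12/95.
Mean offspring μ = 7/114 + 2·5/6 = 197/114 > 1 (supercritical), so q < 1. The extinction probability is the smaller root: q = (2/19)/(5/6) = 12/95.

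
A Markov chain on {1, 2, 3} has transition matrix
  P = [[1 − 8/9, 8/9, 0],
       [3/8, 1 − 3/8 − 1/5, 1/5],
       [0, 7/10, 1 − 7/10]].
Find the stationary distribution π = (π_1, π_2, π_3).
π = (21/85, 448/765, 128/765)

This is a birth-death chain on three states, which satisfies detailed balance: π_1 · P_{12} = π_2 · P_{21} and π_2 · P_{23} = π_3 · P_{32}.
From π_1 · 8/9 = π_2 · 3/8: π_2/π_1 = (8/9)/(3/8) = 64/27.
From π_2 · 1/5 = π_3 · 7/10: π_3/π_2 = (1/5)/(7/10) = 2/7.
Take π_1 proportional to 1; then unnormalized π = (1, 64/27, 128/189). Normalize by dividing by the sum 85/21:
  π = (21/85, 448/765, 128/765).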